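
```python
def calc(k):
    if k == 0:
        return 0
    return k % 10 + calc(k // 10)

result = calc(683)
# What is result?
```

Sum of digits of 683: 3 + 8 + 6 = 17

Answer: 17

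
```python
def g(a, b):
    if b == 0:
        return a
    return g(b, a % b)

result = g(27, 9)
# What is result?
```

g(27, 9) -> g(9, 0) -> 9

Answer: 9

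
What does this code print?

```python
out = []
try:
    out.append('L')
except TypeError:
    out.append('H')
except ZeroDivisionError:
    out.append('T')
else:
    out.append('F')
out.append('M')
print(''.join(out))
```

Execution trace: 'L' (try body, no exception) → 'F' (else) → 'M' (after the try/except). Output: LFM

Answer: LFM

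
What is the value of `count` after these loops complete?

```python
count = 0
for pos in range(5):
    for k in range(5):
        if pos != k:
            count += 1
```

5² - 5 (exclude diagonal)
`count` takes the values: 0 → 1 → 2 → 3 → 4 → 5 → 6 → 7 → 8 → 9 → 10 → 11 → 12 → 13 → 14 → 15 → 16 → 17 → 18 → 19 → 20

Answer: 20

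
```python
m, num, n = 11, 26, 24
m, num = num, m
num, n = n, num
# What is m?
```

Trace:
`m, num, n = 11, 26, 24` → m = 11; num = 26; n = 24
`m, num = num, m` → m = 26; num = 11
`num, n = n, num` → num = 24; n = 11
So m = 26

Answer: 26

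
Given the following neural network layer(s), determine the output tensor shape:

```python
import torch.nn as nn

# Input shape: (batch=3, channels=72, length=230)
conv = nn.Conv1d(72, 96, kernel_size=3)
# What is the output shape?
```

Input: (3, 72, 230) -> Output: (3, 96, 228)

Answer: (3, 96, 228)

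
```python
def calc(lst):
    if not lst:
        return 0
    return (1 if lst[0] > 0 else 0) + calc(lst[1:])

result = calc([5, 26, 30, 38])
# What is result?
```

Count of positive elements in [5, 26, 30, 38] = 4

Answer: 4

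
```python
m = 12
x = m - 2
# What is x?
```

Trace:
`m = 12` → m = 12
`x = m - 2` → x = 10
So x = 10

Answer: 10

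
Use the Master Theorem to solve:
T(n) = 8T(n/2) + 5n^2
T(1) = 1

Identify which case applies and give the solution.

a=8, b=2, f(n)=5n^2. log_2(8) = 3. Since c=2 < 3, Case 1 applies: T(n) = Θ(n^log_b(a)) = O(n^3).

Answer: O(n^3) - Case 1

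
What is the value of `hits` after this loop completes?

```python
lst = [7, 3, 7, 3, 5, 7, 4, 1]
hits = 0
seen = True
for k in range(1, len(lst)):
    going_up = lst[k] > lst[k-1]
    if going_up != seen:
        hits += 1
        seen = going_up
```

Count direction changes in [7, 3, 7, 3, 5, 7, 4, 1]
`hits` takes the values: 0 → 1 → 2 → 3 → 4 → 5

Answer: 5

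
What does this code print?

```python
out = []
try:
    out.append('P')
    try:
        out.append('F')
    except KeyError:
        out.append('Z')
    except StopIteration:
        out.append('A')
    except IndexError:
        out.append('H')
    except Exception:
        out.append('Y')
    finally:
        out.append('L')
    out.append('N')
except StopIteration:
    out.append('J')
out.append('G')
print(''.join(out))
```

Execution trace: 'P' (try body) → 'F' (inner try body, no exception) → 'L' (inner finally) → 'N' (try body, no exception) → 'G' (after the try/except). Output: PFLNG

Answer: PFLNG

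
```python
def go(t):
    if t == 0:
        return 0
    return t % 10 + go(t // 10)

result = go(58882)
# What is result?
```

Sum of digits of 58882: 2 + 8 + 8 + 8 + 5 = 31

Answer: 31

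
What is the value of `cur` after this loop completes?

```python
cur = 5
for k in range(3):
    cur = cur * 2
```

Multiply by 2, 3 times: 5 * 2^3 = 40
`cur` takes the values: 5 → 10 → 20 → 40

Answer: 40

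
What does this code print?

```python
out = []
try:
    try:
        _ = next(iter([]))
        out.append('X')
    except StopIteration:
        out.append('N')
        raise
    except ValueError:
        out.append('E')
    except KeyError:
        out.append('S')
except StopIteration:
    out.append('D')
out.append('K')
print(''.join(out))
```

Execution trace: 'N' (inner except StopIteration) → 'D' (outer except StopIteration) → 'K' (after the try/except). Output: NDK

Answer: NDK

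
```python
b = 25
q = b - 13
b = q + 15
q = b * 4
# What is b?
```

Trace:
`b = 25` → b = 25
`q = b - 13` → q = 12
`b = q + 15` → b = 27
`q = b * 4` → q = 108
So b = 27

Answer: 27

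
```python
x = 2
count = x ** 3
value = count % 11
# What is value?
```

Trace:
`x = 2` → x = 2
`count = x ** 3` → count = 8
`value = count % 11` → value = 8
So value = 8

Answer: 8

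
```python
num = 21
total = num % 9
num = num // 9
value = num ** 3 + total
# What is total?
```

Trace:
`num = 21` → num = 21
`total = num % 9` → total = 3
`num = num // 9` → num = 2
`value = num ** 3 + total` → value = 11
So total = 3

Answer: 3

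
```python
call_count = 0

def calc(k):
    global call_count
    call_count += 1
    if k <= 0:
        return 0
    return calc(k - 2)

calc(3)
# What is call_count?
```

Linear recursion stepping by 2: 3 calls from k=3 down to ≤0.

Answer: 3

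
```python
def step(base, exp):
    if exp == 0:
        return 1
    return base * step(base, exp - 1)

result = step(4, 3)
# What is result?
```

step(4, 3) = 4 * 4 * 4 = 64

Answer: 64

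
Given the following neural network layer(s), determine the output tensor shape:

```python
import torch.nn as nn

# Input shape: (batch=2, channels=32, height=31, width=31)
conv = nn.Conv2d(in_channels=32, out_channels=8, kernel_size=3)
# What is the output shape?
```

Input: (2, 32, 31, 31) -> Output: (2, 8, 29, 29)

Answer: (2, 8, 29, 29)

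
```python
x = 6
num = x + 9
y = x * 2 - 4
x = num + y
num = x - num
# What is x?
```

Trace:
`x = 6` → x = 6
`num = x + 9` → num = 15
`y = x * 2 - 4` → y = 8
`x = num + y` → x = 23
`num = x - num` → num = 8
So x = 23

Answer: 23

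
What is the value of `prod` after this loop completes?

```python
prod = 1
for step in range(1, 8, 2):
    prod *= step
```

Product of 1, 3, 5, ... up to 7
`prod` takes the values: 1 → 3 → 15 → 105

Answer: 105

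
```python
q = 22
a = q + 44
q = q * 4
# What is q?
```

Trace:
`q = 22` → q = 22
`a = q + 44` → a = 66
`q = q * 4` → q = 88
So q = 88

Answer: 88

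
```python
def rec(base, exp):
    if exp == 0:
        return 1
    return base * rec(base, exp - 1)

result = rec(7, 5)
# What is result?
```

rec(7, 5) = 7 * 7 * 7 * 7 * 7 = 16807

Answer: 16807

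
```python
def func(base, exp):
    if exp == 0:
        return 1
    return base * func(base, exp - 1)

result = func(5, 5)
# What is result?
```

func(5, 5) = 5 * 5 * 5 * 5 * 5 = 3125

Answer: 3125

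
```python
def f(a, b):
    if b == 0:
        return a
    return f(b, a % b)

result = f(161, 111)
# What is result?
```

f(161, 111) -> f(111, 50) -> f(50, 11) -> f(11, 6) -> f(6, 5) -> f(5, 1) -> f(1, 0) -> 1

Answer: 1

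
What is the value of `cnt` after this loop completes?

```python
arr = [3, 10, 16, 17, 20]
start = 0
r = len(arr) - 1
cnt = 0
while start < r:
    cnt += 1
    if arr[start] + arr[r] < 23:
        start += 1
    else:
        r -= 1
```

Steps to find pair summing to 23
`cnt` takes the values: 0 → 1 → 2 → 3 → 4

Answer: 4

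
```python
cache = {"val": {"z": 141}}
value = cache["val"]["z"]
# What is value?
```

Trace:
`cache = {"val": {"z": 141}}` → cache = {'val': {'z': 141}}
`value = cache["val"]["z"]` → value = 141
So value = 141

Answer: 141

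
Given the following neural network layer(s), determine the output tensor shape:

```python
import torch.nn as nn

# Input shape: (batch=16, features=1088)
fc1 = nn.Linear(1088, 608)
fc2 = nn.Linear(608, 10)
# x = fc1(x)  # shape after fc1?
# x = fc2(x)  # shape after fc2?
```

Input: (16, 1088) -> after fc1: (16, 608) -> Output: (16, 10)

Answer: (16, 10)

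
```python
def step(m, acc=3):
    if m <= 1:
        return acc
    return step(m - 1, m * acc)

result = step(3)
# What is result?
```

Accumulator trace (n, acc): (3, 3) -> (2, 9) -> (1, 18) -> return 18

Answer: 18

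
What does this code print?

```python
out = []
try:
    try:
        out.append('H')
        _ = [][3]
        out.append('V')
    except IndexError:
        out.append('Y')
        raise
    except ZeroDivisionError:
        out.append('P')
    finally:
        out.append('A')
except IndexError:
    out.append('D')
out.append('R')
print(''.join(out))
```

Execution trace: 'H' (inner try body) → 'Y' (inner except IndexError) → 'A' (inner finally) → 'D' (outer except IndexError) → 'R' (after the try/except). Output: HYADR

Answer: HYADR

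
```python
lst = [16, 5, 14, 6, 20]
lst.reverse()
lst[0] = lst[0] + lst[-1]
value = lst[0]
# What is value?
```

Trace:
`lst = [16, 5, 14, 6, 20]` → lst = [16, 5, 14, 6, 20]
`lst.reverse()` → lst = [20, 6, 14, 5, 16]
`lst[0] = lst[0] + lst[-1]` → lst = [36, 6, 14, 5, 16]
`value = lst[0]` → value = 36
So value = 36

Answer: 36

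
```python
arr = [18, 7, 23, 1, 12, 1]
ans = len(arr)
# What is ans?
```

Trace:
`arr = [18, 7, 23, 1, 12, 1]` → arr = [18, 7, 23, 1, 12, 1]
`ans = len(arr)` → ans = 6
So ans = 6

Answer: 6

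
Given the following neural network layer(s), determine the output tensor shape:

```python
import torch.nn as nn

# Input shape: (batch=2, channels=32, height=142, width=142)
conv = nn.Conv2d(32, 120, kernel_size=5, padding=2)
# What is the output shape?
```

Input: (2, 32, 142, 142) -> Output: (2, 120, 142, 142)

Answer: (2, 120, 142, 142)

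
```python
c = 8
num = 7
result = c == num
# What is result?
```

Trace:
`c = 8` → c = 8
`num = 7` → num = 7
`result = c == num` → result = False
So result = False

Answer: False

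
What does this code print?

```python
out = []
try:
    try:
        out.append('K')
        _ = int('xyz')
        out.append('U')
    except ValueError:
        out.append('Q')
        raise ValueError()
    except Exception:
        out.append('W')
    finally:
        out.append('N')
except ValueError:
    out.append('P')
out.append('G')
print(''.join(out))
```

Execution trace: 'K' (inner try body) → 'Q' (inner except ValueError) → 'N' (inner finally) → 'P' (outer except ValueError) → 'G' (after the try/except). Output: KQNPG

Answer: KQNPG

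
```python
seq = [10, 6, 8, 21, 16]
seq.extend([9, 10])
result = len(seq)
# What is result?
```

Trace:
`seq = [10, 6, 8, 21, 16]` → seq = [10, 6, 8, 21, 16]
`seq.extend([9, 10])` → seq = [10, 6, 8, 21, 16, 9, 10]
`result = len(seq)` → result = 7
So result = 7

Answer: 7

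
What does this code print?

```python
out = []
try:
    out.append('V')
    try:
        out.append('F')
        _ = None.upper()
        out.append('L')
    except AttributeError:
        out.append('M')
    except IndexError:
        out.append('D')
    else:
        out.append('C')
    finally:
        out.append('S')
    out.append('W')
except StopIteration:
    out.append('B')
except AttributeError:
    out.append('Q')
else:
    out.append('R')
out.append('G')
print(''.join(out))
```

Execution trace: 'V' (try body) → 'F' (inner try body) → 'M' (inner except AttributeError) → 'S' (inner finally) → 'W' (try body, no exception) → 'R' (else) → 'G' (after the try/except). Output: VFMSWRG

Answer: VFMSWRG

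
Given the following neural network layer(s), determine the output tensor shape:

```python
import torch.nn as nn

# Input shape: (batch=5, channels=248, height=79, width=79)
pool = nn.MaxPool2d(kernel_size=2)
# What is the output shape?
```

Input: (5, 248, 79, 79) -> Output: (5, 248, 39, 39)

Answer: (5, 248, 39, 39)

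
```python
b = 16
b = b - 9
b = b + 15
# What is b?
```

Trace:
`b = 16` → b = 16
`b = b - 9` → b = 7
`b = b + 15` → b = 22
So b = 22

Answer: 22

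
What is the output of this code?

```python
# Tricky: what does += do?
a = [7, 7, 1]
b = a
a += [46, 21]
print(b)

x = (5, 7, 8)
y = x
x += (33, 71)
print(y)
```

Key concept: += behavior differs for mutable vs immutable.
Step by step:
`a = [7, 7, 1]` → a = [7, 7, 1]
`b = a` → b = [7, 7, 1] (same object as a)
`a += [46, 21]` → a = [7, 7, 1, 46, 21] (same object as b); b = [7, 7, 1, 46, 21] (same object as a)
`print(b)` → prints [7, 7, 1, 46, 21]
`x = (5, 7, 8)` → x = (5, 7, 8)
`y = x` → y = (5, 7, 8)
`x += (33, 71)` → x = (5, 7, 8, 33, 71)
`print(y)` → prints (5, 7, 8)

Answer:
[7, 7, 1, 46, 21]
(5, 7, 8)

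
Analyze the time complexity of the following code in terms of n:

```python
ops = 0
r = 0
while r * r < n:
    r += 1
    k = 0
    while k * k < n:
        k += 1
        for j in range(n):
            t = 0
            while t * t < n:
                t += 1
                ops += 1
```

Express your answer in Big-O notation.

Each loop level contributes: √n × √n × n × √n. Multiplying the contributions gives O(n^2√n).

Answer: O(n^2√n)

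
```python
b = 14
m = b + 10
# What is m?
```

Trace:
`b = 14` → b = 14
`m = b + 10` → m = 24
So m = 24

Answer: 24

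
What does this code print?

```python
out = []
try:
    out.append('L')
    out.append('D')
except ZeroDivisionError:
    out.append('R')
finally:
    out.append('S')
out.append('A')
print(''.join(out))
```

Execution trace: 'L' (try body) → 'D' (try body, no exception) → 'S' (finally) → 'A' (after the try/except). Output: LDSA

Answer: LDSA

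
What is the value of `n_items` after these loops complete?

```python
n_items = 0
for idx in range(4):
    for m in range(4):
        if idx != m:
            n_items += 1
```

4² - 4 (exclude diagonal)
`n_items` takes the values: 0 → 1 → 2 → 3 → 4 → 5 → 6 → 7 → 8 → 9 → 10 → 11 → 12

Answer: 12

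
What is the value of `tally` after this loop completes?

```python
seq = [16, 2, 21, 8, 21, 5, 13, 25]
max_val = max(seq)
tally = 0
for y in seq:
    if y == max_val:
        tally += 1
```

Count of max value 25 in [16, 2, 21, 8, 21, 5, 13, 25]
`tally` takes the values: 0 → 1

Answer: 1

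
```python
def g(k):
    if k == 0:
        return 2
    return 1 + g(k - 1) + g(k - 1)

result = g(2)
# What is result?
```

g(k) = 1 + 2·g(k-1), g(0)=2. Closed form: (2+1)·2^2 - 1 = 11.

Answer: 11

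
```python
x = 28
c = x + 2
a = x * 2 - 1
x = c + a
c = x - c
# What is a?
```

Trace:
`x = 28` → x = 28
`c = x + 2` → c = 30
`a = x * 2 - 1` → a = 55
`x = c + a` → x = 85
`c = x - c` → c = 55
So a = 55

Answer: 55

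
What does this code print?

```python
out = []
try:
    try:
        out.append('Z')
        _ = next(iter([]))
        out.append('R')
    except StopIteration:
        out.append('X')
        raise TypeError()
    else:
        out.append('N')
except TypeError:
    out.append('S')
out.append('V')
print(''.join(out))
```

Execution trace: 'Z' (inner try body) → 'X' (inner except StopIteration) → 'S' (outer except TypeError) → 'V' (after the try/except). Output: ZXSV

Answer: ZXSV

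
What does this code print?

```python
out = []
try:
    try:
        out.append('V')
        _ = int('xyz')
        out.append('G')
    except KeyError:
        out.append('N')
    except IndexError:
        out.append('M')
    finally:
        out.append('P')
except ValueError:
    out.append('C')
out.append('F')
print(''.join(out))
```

Execution trace: 'V' (try body) → 'P' (finally) → 'C' (outer except ValueError) → 'F' (after the try/except). Output: VPCF

Answer: VPCF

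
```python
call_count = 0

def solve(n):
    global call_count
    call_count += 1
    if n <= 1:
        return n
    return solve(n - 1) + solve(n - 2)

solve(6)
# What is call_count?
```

Calls(n) = 1 + Calls(n-1) + Calls(n-2); Calls(0)=Calls(1)=1. For n=6 this gives 25.

Answer: 25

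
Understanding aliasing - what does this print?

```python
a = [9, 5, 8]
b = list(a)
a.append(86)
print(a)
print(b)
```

Key concept: list() constructor creates copy.
Step by step:
`a = [9, 5, 8]` → a = [9, 5, 8]
`b = list(a)` → b = [9, 5, 8]
`a.append(86)` → a = [9, 5, 8, 86]
`print(a)` → prints [9, 5, 8, 86]
`print(b)` → prints [9, 5, 8]

Answer:
[9, 5, 8, 86]
[9, 5, 8]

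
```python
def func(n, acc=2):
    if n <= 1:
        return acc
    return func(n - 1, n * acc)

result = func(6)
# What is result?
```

Accumulator trace (n, acc): (6, 2) -> (5, 12) -> (4, 60) -> (3, 240) -> (2, 720) -> (1, 1440) -> return 1440

Answer: 1440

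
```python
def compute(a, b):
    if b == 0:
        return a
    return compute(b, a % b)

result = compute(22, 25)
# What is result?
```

compute(22, 25) -> compute(25, 22) -> compute(22, 3) -> compute(3, 1) -> compute(1, 0) -> 1

Answer: 1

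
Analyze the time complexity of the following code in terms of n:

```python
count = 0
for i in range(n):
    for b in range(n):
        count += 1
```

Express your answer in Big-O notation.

Each loop level contributes: n × n. Multiplying the contributions gives O(n^2).

Answer: O(n^2)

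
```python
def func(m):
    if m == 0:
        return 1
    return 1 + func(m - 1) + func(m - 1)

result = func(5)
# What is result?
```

func(m) = 1 + 2·func(m-1), func(0)=1. Closed form: (1+1)·2^5 - 1 = 63.

Answer: 63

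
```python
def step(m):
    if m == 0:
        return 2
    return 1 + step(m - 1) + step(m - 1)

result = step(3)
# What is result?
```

step(m) = 1 + 2·step(m-1), step(0)=2. Closed form: (2+1)·2^3 - 1 = 23.

Answer: 23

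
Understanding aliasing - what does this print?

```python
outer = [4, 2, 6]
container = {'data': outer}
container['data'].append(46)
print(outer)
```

Key concept: dict holds reference to list.
Step by step:
`outer = [4, 2, 6]` → outer = [4, 2, 6]
`container = {'data': outer}` → container = {'data': [4, 2, 6]}
`container['data'].append(46)` → outer = [4, 2, 6, 46]; container = {'data': [4, 2, 6, 46]}
`print(outer)` → prints [4, 2, 6, 46]

Answer: [4, 2, 6, 46]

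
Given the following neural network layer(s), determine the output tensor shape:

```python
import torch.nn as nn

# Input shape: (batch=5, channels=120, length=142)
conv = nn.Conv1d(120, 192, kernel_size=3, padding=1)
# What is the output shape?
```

Input: (5, 120, 142) -> Output: (5, 192, 142)

Answer: (5, 192, 142)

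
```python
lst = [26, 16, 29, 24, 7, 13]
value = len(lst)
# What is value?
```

Trace:
`lst = [26, 16, 29, 24, 7, 13]` → lst = [26, 16, 29, 24, 7, 13]
`value = len(lst)` → value = 6
So value = 6

Answer: 6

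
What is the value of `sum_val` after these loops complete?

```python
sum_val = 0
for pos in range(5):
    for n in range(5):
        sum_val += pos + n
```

Sum of all pos+n for pos,n in 5x5
`sum_val` takes the values: 0 → 1 → 3 → 6 → 10 → 11 → 13 → 16 → 20 → 25 → 27 → 30 → 34 → 39 → 45 → 48 → 52 → 57 → 63 → 70 → 74 → 79 → 85 → 92 → 100

Answer: 100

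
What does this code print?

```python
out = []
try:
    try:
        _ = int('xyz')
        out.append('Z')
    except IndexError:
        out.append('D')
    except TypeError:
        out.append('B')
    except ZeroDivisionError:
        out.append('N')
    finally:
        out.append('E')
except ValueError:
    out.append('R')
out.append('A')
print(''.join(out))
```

Execution trace: 'E' (finally) → 'R' (outer except ValueError) → 'A' (after the try/except). Output: ERA

Answer: ERA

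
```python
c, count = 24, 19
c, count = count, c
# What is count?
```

Trace:
`c, count = 24, 19` → c = 24; count = 19
`c, count = count, c` → c = 19; count = 24
So count = 24

Answer: 24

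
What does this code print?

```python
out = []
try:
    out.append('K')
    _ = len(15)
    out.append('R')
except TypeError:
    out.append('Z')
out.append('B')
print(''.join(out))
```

Execution trace: 'K' (try body) → 'Z' (except TypeError) → 'B' (after the try/except). Output: KZB

Answer: KZB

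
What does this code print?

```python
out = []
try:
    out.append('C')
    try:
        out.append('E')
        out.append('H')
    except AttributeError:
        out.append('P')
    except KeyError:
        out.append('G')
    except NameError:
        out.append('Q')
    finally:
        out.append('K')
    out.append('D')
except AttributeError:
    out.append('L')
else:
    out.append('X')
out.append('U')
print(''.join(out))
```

Execution trace: 'C' (try body) → 'E' (inner try body) → 'H' (inner try body, no exception) → 'K' (inner finally) → 'D' (try body, no exception) → 'X' (else) → 'U' (after the try/except). Output: CEHKDXU

Answer: CEHKDXU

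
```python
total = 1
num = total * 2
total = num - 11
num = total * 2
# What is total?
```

Trace:
`total = 1` → total = 1
`num = total * 2` → num = 2
`total = num - 11` → total = -9
`num = total * 2` → num = -18
So total = -9

Answer: -9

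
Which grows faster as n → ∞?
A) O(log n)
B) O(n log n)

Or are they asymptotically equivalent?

O(log n) vs O(n log n): Higher order terms dominate.

Answer: B) O(n log n) grows faster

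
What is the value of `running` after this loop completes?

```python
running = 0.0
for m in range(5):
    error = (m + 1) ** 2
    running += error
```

Sum of squared losses 1² + 2² + ... + 5²
`running` takes the values: 0.0 → 1.0 → 5.0 → 14.0 → 30.0 → 55.0

Answer: 55.0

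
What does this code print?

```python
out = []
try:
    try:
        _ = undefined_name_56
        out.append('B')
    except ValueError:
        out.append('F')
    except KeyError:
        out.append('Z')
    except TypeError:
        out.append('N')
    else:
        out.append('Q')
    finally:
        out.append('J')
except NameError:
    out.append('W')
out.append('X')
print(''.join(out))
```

Execution trace: 'J' (finally) → 'W' (outer except NameError) → 'X' (after the try/except). Output: JWX

Answer: JWX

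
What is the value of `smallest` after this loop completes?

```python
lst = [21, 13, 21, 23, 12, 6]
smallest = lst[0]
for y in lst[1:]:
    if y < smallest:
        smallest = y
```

Minimum of [21, 13, 21, 23, 12, 6]
`smallest` takes the values: 21 → 13 → 12 → 6

Answer: 6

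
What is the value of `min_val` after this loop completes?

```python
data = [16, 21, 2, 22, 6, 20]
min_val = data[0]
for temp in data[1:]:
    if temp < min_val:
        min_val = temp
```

Minimum of [16, 21, 2, 22, 6, 20]
`min_val` takes the values: 16 → 2

Answer: 2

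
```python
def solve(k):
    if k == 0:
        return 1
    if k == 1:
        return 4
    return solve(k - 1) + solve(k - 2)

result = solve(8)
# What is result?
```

Build up from base cases: solve(0)=1, solve(1)=4, solve(2)=5, solve(3)=9, solve(4)=14, solve(5)=23, solve(6)=37, ..., solve(8)=97

Answer: 97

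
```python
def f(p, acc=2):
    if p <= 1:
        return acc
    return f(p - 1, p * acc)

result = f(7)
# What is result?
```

Accumulator trace (n, acc): (7, 2) -> (6, 14) -> (5, 84) -> (4, 420) -> (3, 1680) -> (2, 5040) -> (1, 10080) -> return 10080

Answer: 10080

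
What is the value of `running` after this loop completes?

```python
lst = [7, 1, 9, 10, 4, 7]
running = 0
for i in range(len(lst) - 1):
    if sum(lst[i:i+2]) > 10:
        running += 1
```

Count windows with sum > 10
`running` takes the values: 0 → 1 → 2 → 3

Answer: 3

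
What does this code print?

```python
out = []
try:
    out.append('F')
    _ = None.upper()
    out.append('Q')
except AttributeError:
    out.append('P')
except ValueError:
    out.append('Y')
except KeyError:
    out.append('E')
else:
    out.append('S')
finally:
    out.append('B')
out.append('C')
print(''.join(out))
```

Execution trace: 'F' (try body) → 'P' (except AttributeError) → 'B' (finally) → 'C' (after the try/except). Output: FPBC

Answer: FPBC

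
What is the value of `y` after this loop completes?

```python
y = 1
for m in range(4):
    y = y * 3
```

Multiply by 3, 4 times: 1 * 3^4 = 81
`y` takes the values: 1 → 3 → 9 → 27 → 81

Answer: 81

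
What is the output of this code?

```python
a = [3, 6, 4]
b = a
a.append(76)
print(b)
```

Key concept: basic list aliasing.
Step by step:
`a = [3, 6, 4]` → a = [3, 6, 4]
`b = a` → b = [3, 6, 4] (same object as a)
`a.append(76)` → a = [3, 6, 4, 76] (same object as b); b = [3, 6, 4, 76] (same object as a)
`print(b)` → prints [3, 6, 4, 76]

Answer: [3, 6, 4, 76]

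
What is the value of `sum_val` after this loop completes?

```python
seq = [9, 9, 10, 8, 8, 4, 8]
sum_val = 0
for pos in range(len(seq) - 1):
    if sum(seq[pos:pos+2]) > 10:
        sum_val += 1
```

Count windows with sum > 10
`sum_val` takes the values: 0 → 1 → 2 → 3 → 4 → 5 → 6

Answer: 6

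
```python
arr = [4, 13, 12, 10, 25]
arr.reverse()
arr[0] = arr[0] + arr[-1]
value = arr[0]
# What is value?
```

Trace:
`arr = [4, 13, 12, 10, 25]` → arr = [4, 13, 12, 10, 25]
`arr.reverse()` → arr = [25, 10, 12, 13, 4]
`arr[0] = arr[0] + arr[-1]` → arr = [29, 10, 12, 13, 4]
`value = arr[0]` → value = 29
So value = 29

Answer: 29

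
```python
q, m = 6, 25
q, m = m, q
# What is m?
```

Trace:
`q, m = 6, 25` → q = 6; m = 25
`q, m = m, q` → q = 25; m = 6
So m = 6

Answer: 6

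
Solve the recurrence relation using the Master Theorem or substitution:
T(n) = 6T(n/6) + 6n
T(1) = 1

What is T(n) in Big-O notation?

By Master Theorem: a=6, b=6, f(n)=6n. Since log_6(6) = 1 and f(n) = Θ(n^1), Case 2 applies. T(n) = O(n log n).

Answer: O(n log n)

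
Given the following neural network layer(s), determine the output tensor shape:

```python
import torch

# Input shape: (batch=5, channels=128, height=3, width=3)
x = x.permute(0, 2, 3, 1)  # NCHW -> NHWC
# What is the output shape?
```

Input: (5, 128, 3, 3) -> Output: (5, 3, 3, 128)

Answer: (5, 3, 3, 128)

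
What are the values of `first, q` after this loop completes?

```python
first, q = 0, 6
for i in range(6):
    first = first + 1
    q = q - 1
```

first goes 0→6, q goes 6→0
`first, q` takes the values: (0, 6) → (1, 6) → (1, 5) → (2, 5) → (2, 4) → (3, 4) → (3, 3) → (4, 3) → (4, 2) → (5, 2) → (5, 1) → (6, 1) → (6, 0)

Answer: 6, 0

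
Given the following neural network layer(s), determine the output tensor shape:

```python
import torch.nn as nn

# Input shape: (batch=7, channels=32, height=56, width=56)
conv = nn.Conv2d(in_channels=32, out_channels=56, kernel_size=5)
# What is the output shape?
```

Input: (7, 32, 56, 56) -> Output: (7, 56, 52, 52)

Answer: (7, 56, 52, 52)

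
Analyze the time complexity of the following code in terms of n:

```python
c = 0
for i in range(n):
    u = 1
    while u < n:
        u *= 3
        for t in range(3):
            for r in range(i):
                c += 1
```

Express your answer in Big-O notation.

Each loop level contributes: n × log n × 1 × n. Multiplying the contributions gives O(n^2 log n).

Answer: O(n^2 log n)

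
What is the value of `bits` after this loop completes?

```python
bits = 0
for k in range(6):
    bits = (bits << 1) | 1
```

Build 6 consecutive 1-bits: 0b111111
`bits` takes the values: 0 → 1 → 3 → 7 → 15 → 31 → 63

Answer: 63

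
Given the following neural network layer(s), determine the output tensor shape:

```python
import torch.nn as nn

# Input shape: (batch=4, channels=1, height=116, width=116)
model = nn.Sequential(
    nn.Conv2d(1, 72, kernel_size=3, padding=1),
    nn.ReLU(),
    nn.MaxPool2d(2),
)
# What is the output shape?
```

Input: (4, 1, 116, 116) -> after Conv2d: (4, 72, 116, 116) -> after ReLU: (4, 72, 116, 116) -> Output: (4, 72, 58, 58)

Answer: (4, 72, 58, 58)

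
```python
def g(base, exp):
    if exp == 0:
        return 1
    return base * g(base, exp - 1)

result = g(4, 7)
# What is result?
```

g(4, 7) = 4 * 4 * 4 * 4 * 4 * 4 * 4 = 16384

Answer: 16384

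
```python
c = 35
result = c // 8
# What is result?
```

Trace:
`c = 35` → c = 35
`result = c // 8` → result = 4
So result = 4

Answer: 4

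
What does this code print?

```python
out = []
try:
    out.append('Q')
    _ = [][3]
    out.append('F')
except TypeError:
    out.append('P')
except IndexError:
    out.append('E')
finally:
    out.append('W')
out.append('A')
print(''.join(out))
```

Execution trace: 'Q' (try body) → 'E' (except IndexError) → 'W' (finally) → 'A' (after the try/except). Output: QEWA

Answer: QEWA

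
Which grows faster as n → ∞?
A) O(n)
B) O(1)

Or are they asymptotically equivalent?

O(n) vs O(1): Higher order terms dominate.

Answer: A) O(n) grows faster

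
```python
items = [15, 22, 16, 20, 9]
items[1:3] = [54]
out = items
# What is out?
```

Trace:
`items = [15, 22, 16, 20, 9]` → items = [15, 22, 16, 20, 9]
`items[1:3] = [54]` → items = [15, 54, 20, 9]
`out = items` → out = [15, 54, 20, 9]
So out = [15, 54, 20, 9]

Answer: [15, 54, 20, 9]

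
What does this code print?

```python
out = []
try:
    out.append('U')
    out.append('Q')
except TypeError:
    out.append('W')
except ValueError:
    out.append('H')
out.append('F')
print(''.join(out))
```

Execution trace: 'U' (try body) → 'Q' (try body, no exception) → 'F' (after the try/except). Output: UQF

Answer: UQF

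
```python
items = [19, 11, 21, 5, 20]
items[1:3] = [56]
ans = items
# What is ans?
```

Trace:
`items = [19, 11, 21, 5, 20]` → items = [19, 11, 21, 5, 20]
`items[1:3] = [56]` → items = [19, 56, 5, 20]
`ans = items` → ans = [19, 56, 5, 20]
So ans = [19, 56, 5, 20]

Answer: [19, 56, 5, 20]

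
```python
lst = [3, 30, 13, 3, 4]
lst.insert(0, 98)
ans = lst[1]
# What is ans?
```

Trace:
`lst = [3, 30, 13, 3, 4]` → lst = [3, 30, 13, 3, 4]
`lst.insert(0, 98)` → lst = [98, 3, 30, 13, 3, 4]
`ans = lst[1]` → ans = 3
So ans = 3

Answer: 3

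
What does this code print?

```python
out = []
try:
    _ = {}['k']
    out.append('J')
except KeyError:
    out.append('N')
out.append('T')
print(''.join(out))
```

Execution trace: 'N' (except KeyError) → 'T' (after the try/except). Output: NT

Answer: NT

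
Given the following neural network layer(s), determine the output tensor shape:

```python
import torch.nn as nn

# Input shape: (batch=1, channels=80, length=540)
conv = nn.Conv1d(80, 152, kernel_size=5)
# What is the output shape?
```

Input: (1, 80, 540) -> Output: (1, 152, 536)

Answer: (1, 152, 536)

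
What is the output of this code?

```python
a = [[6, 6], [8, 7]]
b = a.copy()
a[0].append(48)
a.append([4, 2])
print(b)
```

Key concept: shallow copy with nested lists.
Step by step:
`a = [[6, 6], [8, 7]]` → a = [[6, 6], [8, 7]]
`b = a.copy()` → b = [[6, 6], [8, 7]]
`a[0].append(48)` → a = [[6, 6, 48], [8, 7]]; b = [[6, 6, 48], [8, 7]]
`a.append([4, 2])` → a = [[6, 6, 48], [8, 7], [4, 2]]
`print(b)` → prints [[6, 6, 48], [8, 7]]

Answer: [[6, 6, 48], [8, 7]]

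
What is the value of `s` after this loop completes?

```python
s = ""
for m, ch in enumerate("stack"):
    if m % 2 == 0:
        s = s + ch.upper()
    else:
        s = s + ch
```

Uppercase even positions in 'stack'
`s` takes the values: "" → "S" → "St" → "StA" → "StAc" → "StAcK"

Answer: "StAcK"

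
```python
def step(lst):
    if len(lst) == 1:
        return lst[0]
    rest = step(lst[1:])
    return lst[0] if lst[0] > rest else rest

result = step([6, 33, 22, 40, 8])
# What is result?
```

Recursive max over [6, 33, 22, 40, 8] = 40

Answer: 40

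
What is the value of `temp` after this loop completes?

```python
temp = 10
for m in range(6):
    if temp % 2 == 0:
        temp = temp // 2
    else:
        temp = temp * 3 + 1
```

Collatz-style transformation from 10
`temp` takes the values: 10 → 5 → 16 → 8 → 4 → 2 → 1

Answer: 1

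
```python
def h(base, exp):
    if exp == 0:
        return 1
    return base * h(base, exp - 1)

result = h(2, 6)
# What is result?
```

h(2, 6) = 2 * 2 * 2 * 2 * 2 * 2 = 64

Answer: 64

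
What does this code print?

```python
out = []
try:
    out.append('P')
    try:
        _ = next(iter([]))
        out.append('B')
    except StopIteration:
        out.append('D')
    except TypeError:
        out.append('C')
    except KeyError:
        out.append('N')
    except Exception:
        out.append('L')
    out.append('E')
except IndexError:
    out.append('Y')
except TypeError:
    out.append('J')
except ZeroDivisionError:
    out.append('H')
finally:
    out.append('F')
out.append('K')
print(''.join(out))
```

Execution trace: 'P' (try body) → 'D' (inner except StopIteration) → 'E' (try body, no exception) → 'F' (finally) → 'K' (after the try/except). Output: PDEFK

Answer: PDEFK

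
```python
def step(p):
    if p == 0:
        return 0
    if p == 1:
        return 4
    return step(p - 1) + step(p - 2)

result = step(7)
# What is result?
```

Build up from base cases: step(0)=0, step(1)=4, step(2)=4, step(3)=8, step(4)=12, step(5)=20, step(6)=32, ..., step(7)=52

Answer: 52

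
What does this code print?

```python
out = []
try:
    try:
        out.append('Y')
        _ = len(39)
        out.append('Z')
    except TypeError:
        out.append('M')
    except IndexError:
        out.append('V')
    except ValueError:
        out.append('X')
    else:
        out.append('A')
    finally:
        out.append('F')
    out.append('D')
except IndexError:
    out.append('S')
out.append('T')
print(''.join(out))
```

Execution trace: 'Y' (inner try body) → 'M' (inner except TypeError) → 'F' (inner finally) → 'D' (try body, no exception) → 'T' (after the try/except). Output: YMFDT

Answer: YMFDT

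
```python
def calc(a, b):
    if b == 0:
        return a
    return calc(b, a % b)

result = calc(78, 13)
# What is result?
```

calc(78, 13) -> calc(13, 0) -> 13

Answer: 13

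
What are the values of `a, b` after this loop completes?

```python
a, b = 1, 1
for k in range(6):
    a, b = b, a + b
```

Fibonacci: after 6 iterations
`a, b` takes the values: (1, 1) → (1, 2) → (2, 3) → (3, 5) → (5, 8) → (8, 13) → (13, 21)

Answer: 13, 21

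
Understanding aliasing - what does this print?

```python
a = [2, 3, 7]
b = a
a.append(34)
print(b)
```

Key concept: basic list aliasing.
Step by step:
`a = [2, 3, 7]` → a = [2, 3, 7]
`b = a` → b = [2, 3, 7] (same object as a)
`a.append(34)` → a = [2, 3, 7, 34] (same object as b); b = [2, 3, 7, 34] (same object as a)
`print(b)` → prints [2, 3, 7, 34]

Answer: [2, 3, 7, 34]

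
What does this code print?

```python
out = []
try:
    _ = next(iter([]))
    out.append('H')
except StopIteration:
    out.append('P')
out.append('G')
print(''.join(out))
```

Execution trace: 'P' (except StopIteration) → 'G' (after the try/except). Output: PG

Answer: PG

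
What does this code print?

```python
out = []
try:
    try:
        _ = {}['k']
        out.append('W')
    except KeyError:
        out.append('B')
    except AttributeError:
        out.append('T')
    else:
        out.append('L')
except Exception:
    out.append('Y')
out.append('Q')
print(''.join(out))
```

Execution trace: 'B' (inner except KeyError) → 'Q' (after the try/except). Output: BQ

Answer: BQ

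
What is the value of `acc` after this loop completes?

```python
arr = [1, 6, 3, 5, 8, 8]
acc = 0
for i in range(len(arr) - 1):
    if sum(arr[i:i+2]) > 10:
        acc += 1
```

Count windows with sum > 10
`acc` takes the values: 0 → 1 → 2

Answer: 2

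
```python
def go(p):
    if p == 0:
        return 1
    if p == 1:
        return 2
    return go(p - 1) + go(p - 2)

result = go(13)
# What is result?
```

Build up from base cases: go(0)=1, go(1)=2, go(2)=3, go(3)=5, go(4)=8, go(5)=13, go(6)=21, ..., go(13)=610

Answer: 610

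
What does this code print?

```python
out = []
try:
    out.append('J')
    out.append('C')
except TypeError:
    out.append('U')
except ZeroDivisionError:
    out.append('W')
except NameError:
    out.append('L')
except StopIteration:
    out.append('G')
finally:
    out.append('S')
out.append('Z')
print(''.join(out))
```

Execution trace: 'J' (try body) → 'C' (try body, no exception) → 'S' (finally) → 'Z' (after the try/except). Output: JCSZ

Answer: JCSZ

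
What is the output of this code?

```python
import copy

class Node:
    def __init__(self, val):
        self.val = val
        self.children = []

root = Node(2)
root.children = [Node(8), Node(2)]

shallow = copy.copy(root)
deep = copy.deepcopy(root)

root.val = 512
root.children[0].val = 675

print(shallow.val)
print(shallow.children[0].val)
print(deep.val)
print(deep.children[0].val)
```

Key concept: deep copy with custom objects.
Step by step:
`root = Node(2)` → root = Node(val=2, children=[])
`root.children = [Node(8), Node(2)]` → root = Node(val=2, children=[Node(val=8, children=[]), Node(val=2, children=[])])
`shallow = copy.copy(root)` → shallow = Node(val=2, children=[Node(val=8, children=[]), Node(val=2, children=[])])
`deep = copy.deepcopy(root)` → deep = Node(val=2, children=[Node(val=8, children=[]), Node(val=2, children=[])])
`root.val = 512` → root = Node(val=512, children=[Node(val=8, children=[]), Node(val=2, children=[])])
`root.children[0].val = 675` → root = Node(val=512, children=[Node(val=675, children=[]), Node(val=2, children=[])]); shallow = Node(val=2, children=[Node(val=675, children=[]), Node(val=2, children=[])])
`print(shallow.val)` → prints 2
`print(shallow.children[0].val)` → prints 675
`print(deep.val)` → prints 2
`print(deep.children[0].val)` → prints 8

Answer:
2
675
2
8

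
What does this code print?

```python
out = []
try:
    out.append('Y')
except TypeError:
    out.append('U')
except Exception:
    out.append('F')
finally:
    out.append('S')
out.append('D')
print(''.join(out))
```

Execution trace: 'Y' (try body, no exception) → 'S' (finally) → 'D' (after the try/except). Output: YSD

Answer: YSD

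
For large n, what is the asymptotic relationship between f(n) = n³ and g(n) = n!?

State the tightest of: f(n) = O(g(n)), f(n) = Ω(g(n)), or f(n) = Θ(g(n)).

n³ vs n!: f(n) = O(g(n)) but not Ω(g(n)) — n! grows strictly faster than n³.

Answer: f(n) = O(g(n)) but not Ω(g(n)) — n! grows strictly faster than n³.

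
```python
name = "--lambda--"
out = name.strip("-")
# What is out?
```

Trace:
`name = "--lambda--"` → name = '--lambda--'
`out = name.strip("-")` → out = 'lambda'
So out = 'lambda'

Answer: 'lambda'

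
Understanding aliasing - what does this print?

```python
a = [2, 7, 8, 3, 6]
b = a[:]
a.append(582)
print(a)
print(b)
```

Key concept: slice [:] creates copy.
Step by step:
`a = [2, 7, 8, 3, 6]` → a = [2, 7, 8, 3, 6]
`b = a[:]` → b = [2, 7, 8, 3, 6]
`a.append(582)` → a = [2, 7, 8, 3, 6, 582]
`print(a)` → prints [2, 7, 8, 3, 6, 582]
`print(b)` → prints [2, 7, 8, 3, 6]

Answer:
[2, 7, 8, 3, 6, 582]
[2, 7, 8, 3, 6]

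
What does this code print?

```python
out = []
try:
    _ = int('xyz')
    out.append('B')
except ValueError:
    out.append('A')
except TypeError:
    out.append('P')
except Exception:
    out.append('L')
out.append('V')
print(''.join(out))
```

Execution trace: 'A' (except ValueError) → 'V' (after the try/except). Output: AV

Answer: AV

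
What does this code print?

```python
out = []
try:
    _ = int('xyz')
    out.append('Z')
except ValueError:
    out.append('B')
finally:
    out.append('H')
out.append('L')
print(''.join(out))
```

Execution trace: 'B' (except ValueError) → 'H' (finally) → 'L' (after the try/except). Output: BHL

Answer: BHL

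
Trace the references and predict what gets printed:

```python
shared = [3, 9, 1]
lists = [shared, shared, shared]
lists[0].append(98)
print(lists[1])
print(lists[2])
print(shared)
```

Key concept: list of same reference.
Step by step:
`shared = [3, 9, 1]` → shared = [3, 9, 1]
`lists = [shared, shared, shared]` → lists = [[3, 9, 1], [3, 9, 1], [3, 9, 1]]
`lists[0].append(98)` → shared = [3, 9, 1, 98]; lists = [[3, 9, 1, 98], [3, 9, 1, 98], [3, 9, 1, 98]]
`print(lists[1])` → prints [3, 9, 1, 98]
`print(lists[2])` → prints [3, 9, 1, 98]
`print(shared)` → prints [3, 9, 1, 98]

Answer:
[3, 9, 1, 98]
[3, 9, 1, 98]
[3, 9, 1, 98]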